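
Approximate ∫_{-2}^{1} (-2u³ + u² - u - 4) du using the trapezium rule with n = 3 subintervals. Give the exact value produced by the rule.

h = (1 − (-2))/3 = 1.
Nodes u₀,…,u₃ = -2, -1, 0, 1.
f(u) = -2u³ + u² - u - 4: f₀=18, f₁=0, f₂=-4, f₃=-6.
(h/2)·[f₀ + 2f₁ + 2f₂ + f₃] = 0.5·(4) = 2.

2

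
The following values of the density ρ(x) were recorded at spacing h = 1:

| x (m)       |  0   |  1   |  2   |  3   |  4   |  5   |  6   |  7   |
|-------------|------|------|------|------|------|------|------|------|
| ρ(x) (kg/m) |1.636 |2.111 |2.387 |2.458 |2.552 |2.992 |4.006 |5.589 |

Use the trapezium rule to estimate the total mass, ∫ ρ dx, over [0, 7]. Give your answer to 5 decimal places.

20.11850

h = 1, n = 7.
(h/2)·[y₀ + 2y₁ + 2y₂ + 2y₃ + 2y₄ + 2y₅ + 2y₆ + y₇] = 0.5·(40.237) = 20.11850.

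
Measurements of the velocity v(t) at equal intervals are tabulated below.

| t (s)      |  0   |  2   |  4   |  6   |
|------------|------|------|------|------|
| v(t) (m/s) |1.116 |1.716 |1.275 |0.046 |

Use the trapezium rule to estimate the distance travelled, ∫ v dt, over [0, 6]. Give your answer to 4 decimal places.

h = 2, n = 3.
(h/2)·[y₀ + 2y₁ + 2y₂ + y₃] = 1·(7.144) = 7.1440.

7.1440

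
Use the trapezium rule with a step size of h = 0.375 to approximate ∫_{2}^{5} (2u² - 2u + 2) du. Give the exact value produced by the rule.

h = (5 − 2)/8 = 0.375.
Nodes u₀,…,u₈ = 2, 2.375, 2.75, 3.125, 3.5, 3.875, 4.25, 4.625, 5.
f(u) = 2u² - 2u + 2: f₀=6, f₁=8.53125, f₂=11.625, f₃=15.28125, f₄=19.5, f₅=24.28125, f₆=29.625, f₇=35.53125, f₈=42.
(h/2)·[f₀ + 2f₁ + 2f₂ + 2f₃ + 2f₄ + 2f₅ + 2f₆ + 2f₇ + f₈] = 0.1875·(336.75) = 63.140625.

63.140625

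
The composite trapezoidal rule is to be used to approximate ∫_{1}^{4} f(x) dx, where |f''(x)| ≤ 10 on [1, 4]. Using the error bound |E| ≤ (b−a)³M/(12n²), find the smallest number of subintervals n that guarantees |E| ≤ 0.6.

7

Need 270/(12n²) ≤ 0.6.
n² ≥ 270/(12·0.6) = 37.5 ⇒ n ≥ 6.1237, so the smallest n is 7.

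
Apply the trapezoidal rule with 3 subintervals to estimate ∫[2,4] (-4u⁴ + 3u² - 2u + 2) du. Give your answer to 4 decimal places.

-778.2881

h = (4 − 2)/3 = 0.666667.
Nodes u₀,…,u₃ = 2, 2.666667, 3.333333, 4.
f(u) = -4u⁴ + 3u² - 2u + 2: f₀=-54, f₁=-184.271605, f₂=-465.160494, f₃=-982.
(h/2)·[f₀ + 2f₁ + 2f₂ + f₃] = 0.333333·(-2334.864198) = -778.2881.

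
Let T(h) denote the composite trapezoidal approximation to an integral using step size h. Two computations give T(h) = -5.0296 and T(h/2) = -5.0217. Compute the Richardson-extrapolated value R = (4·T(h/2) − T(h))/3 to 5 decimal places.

-5.01907

R = (4·T(h/2) − T(h)) / 3 = (4·(-5.0217) − (-5.0296))/3 = (-15.0572)/3 = -5.01907.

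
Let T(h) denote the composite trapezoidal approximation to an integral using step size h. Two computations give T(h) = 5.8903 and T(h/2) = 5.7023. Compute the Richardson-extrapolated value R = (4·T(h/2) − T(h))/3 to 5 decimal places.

5.63963

R = (4·T(h/2) − T(h)) / 3 = (4·5.7023 − 5.8903)/3 = (16.9189)/3 = 5.63963.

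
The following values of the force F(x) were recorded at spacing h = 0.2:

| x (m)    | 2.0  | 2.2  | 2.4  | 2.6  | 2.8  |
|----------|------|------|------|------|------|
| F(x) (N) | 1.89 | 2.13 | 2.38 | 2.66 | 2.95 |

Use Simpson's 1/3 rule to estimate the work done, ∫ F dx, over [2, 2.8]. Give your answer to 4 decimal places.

1.9173

h = 0.2, n = 4.
(h/3)·[y₀ + 4y₁ + 2y₂ + 4y₃ + y₄] = 0.066667·(28.76) = 1.9173.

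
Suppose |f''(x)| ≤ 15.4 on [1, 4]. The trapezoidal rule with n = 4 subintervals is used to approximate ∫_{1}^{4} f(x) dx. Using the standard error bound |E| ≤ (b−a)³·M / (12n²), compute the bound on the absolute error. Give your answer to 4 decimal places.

2.1656

|E| ≤ (3)³·15.4 / (12·4²) = 415.8/192 = 2.1656.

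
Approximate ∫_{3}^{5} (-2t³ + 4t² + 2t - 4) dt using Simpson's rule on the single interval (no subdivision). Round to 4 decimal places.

S = (b−a)/6 · [f(3) + 4f(4) + f(5)] = 0.333333·[(-16) + 4·(-60) + (-144)] = -133.3333.

-133.3333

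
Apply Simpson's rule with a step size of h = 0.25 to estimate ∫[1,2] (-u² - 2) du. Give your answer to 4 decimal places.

-4.3333

h = (2 − 1)/4 = 0.25.
Nodes u₀,…,u₄ = 1, 1.25, 1.5, 1.75, 2.
f(u) = -u² - 2: f₀=-3, f₁=-3.5625, f₂=-4.25, f₃=-5.0625, f₄=-6.
(h/3)·[f₀ + 4f₁ + 2f₂ + 4f₃ + f₄] = 0.083333·(-52) = -4.3333.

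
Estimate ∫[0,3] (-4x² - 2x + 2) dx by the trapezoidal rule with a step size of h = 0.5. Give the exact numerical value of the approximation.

-39.5

h = (3 − 0)/6 = 0.5.
Nodes x₀,…,x₆ = 0, 0.5, 1, 1.5, 2, 2.5, 3.
f(x) = -4x² - 2x + 2: f₀=2, f₁=0, f₂=-4, f₃=-10, f₄=-18, f₅=-28, f₆=-40.
(h/2)·[f₀ + 2f₁ + 2f₂ + 2f₃ + 2f₄ + 2f₅ + f₆] = 0.25·(-158) = -39.5.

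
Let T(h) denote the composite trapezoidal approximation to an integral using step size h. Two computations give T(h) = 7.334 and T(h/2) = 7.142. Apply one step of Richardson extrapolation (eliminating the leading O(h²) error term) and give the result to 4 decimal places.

R = (4·T(h/2) − T(h)) / 3 = (4·7.142 − 7.334)/3 = (21.234)/3 = 7.0780.

7.0780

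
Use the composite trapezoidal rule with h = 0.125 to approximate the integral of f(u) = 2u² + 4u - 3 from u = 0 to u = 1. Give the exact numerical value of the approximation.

-0.328125

h = (1 − 0)/8 = 0.125.
Nodes u₀,…,u₈ = 0, 0.125, 0.25, 0.375, 0.5, 0.625, 0.75, 0.875, 1.
f(u) = 2u² + 4u - 3: f₀=-3, f₁=-2.46875, f₂=-1.875, f₃=-1.21875, f₄=-0.5, f₅=0.28125, f₆=1.125, f₇=2.03125, f₈=3.
(h/2)·[f₀ + 2f₁ + 2f₂ + 2f₃ + 2f₄ + 2f₅ + 2f₆ + 2f₇ + f₈] = 0.0625·(-5.25) = -0.328125.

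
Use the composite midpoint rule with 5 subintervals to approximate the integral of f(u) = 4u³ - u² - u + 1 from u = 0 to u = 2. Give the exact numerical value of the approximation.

h = (2 − 0)/5 = 0.4.
Midpoints m₁,…,m₅ = 0.2, 0.6, 1, 1.4, 1.8.
f(m₁)=0.792, f(m₂)=0.904, f(m₃)=3, f(m₄)=8.616, f(m₅)=19.288.
h·[f(m₁) + f(m₂) + f(m₃) + f(m₄) + f(m₅)] = 0.4·(32.6) = 13.04.

13.04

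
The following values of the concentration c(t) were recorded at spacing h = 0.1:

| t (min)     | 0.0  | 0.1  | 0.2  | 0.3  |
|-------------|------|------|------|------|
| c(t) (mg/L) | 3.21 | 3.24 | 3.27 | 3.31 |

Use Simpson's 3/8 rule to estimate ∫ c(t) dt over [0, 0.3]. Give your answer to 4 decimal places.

h = 0.1, n = 3.
(3h/8)·[y₀ + 3y₁ + 3y₂ + y₃] = 0.0375·(26.05) = 0.9769.

0.9769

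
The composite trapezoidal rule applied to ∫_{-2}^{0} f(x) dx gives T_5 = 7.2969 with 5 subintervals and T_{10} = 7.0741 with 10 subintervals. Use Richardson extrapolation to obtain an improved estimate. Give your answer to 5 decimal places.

R = (4·T_{10} − T_5) / 3 = (4·7.0741 − 7.2969)/3 = (20.9995)/3 = 6.99983.

6.99983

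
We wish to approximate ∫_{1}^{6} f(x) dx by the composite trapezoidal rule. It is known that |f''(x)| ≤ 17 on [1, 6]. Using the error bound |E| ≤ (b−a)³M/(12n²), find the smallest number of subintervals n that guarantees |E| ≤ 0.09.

45

Need 2125/(12n²) ≤ 0.09.
n² ≥ 2125/(12·0.09) = 1967.59 ⇒ n ≥ 44.3576, so the smallest n is 45.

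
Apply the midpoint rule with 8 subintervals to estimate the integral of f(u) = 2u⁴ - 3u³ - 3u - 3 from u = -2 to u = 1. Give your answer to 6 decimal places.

h = (1 − (-2))/8 = 0.375.
Midpoints m₁,…,m₈ = -1.8125, -1.4375, -1.0625, -0.6875, -0.3125, 0.0625, 0.4375, 0.8125.
f(m₁)=41.885040283203125, f(m₂)=18.763946533203125, f(m₃)=6.334747314453125, f(m₄)=0.484161376953125, f(m₅)=-1.951873779296875, f(m₆)=-3.188201904296875, f(m₇)=-4.490447998046875, f(m₈)=-6.175018310546875.
h·[f(m₁) + f(m₂) + f(m₃) + f(m₄) + f(m₅) + f(m₆) + f(m₇) + f(m₈)] = 0.375·(51.662353515625) = 19.373383.

19.373383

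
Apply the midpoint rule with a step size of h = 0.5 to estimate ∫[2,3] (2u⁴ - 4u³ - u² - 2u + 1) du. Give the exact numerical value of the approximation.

h = (3 − 2)/2 = 0.5.
Midpoints m₁,…,m₂ = 2.25, 2.75.
f(m₁)=-2.8671875, f(m₂)=19.1328125.
h·[f(m₁) + f(m₂)] = 0.5·(16.265625) = 8.1328125.

8.1328125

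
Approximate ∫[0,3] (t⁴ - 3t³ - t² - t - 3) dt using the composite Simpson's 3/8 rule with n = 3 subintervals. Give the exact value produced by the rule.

h = (3 − 0)/3 = 1.
Nodes t₀,…,t₃ = 0, 1, 2, 3.
f(t) = t⁴ - 3t³ - t² - t - 3: f₀=-3, f₁=-7, f₂=-17, f₃=-15.
(3h/8)·[f₀ + 3f₁ + 3f₂ + f₃] = 0.375·(-90) = -33.75.

-33.75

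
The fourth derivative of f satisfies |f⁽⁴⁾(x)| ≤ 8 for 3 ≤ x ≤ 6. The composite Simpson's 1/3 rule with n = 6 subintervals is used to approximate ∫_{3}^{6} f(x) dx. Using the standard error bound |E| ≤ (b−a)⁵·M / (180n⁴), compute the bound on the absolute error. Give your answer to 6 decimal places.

|E| ≤ (3)⁵·8 / (180·6⁴) = 1944/233280 = 0.008333.

0.008333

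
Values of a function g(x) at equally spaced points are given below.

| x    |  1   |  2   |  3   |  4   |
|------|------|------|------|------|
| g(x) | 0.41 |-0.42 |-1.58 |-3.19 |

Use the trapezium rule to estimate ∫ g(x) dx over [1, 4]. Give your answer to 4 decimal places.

h = 1, n = 3.
(h/2)·[y₀ + 2y₁ + 2y₂ + y₃] = 0.5·(-6.78) = -3.3900.

-3.3900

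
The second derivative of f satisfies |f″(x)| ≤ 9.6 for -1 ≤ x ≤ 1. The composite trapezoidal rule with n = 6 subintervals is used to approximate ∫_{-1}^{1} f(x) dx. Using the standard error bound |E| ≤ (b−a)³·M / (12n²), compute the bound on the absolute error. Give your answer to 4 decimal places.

|E| ≤ (2)³·9.6 / (12·6²) = 76.8/432 = 0.1778.

0.1778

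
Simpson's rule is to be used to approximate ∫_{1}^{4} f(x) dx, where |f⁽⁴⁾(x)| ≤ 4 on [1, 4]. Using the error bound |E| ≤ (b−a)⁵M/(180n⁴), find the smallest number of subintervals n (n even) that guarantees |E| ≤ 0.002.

8

Need 972/(180n⁴) ≤ 0.002.
n⁴ ≥ 972/(180·0.002) = 2700 ⇒ n ≥ 7.2084, so the smallest even n is 8. (n must be even for Simpson's rule.)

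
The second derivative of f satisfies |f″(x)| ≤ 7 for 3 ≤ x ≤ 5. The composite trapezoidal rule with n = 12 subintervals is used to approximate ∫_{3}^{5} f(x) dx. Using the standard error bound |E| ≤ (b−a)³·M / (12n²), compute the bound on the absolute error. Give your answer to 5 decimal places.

0.03241

|E| ≤ (2)³·7 / (12·12²) = 56/1728 = 0.03241.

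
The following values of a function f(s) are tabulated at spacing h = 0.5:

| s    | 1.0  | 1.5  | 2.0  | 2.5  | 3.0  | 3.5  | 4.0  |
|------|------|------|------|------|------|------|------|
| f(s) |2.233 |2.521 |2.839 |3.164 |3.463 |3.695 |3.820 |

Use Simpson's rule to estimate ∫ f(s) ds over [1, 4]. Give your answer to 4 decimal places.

h = 0.5, n = 6.
(h/3)·[y₀ + 4y₁ + 2y₂ + 4y₃ + 2y₄ + 4y₅ + y₆] = 0.166667·(56.177) = 9.3628.

9.3628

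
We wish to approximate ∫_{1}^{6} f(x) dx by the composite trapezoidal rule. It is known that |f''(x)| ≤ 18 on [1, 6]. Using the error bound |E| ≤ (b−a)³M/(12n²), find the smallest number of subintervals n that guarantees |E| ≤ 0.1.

44

Need 2250/(12n²) ≤ 0.1.
n² ≥ 2250/(12·0.1) = 1875 ⇒ n ≥ 43.3013, so the smallest n is 44.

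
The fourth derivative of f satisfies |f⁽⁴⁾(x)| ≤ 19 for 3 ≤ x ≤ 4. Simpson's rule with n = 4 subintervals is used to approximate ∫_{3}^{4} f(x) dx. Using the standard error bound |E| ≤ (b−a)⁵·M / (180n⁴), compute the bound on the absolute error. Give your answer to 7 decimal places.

|E| ≤ (1)⁵·19 / (180·4⁴) = 19/46080 = 0.0004123.

0.0004123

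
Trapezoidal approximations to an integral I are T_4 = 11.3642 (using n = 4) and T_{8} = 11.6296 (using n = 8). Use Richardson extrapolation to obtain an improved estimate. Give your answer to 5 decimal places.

11.71807

R = (4·T_{8} − T_4) / 3 = (4·11.6296 − 11.3642)/3 = (35.1542)/3 = 11.71807.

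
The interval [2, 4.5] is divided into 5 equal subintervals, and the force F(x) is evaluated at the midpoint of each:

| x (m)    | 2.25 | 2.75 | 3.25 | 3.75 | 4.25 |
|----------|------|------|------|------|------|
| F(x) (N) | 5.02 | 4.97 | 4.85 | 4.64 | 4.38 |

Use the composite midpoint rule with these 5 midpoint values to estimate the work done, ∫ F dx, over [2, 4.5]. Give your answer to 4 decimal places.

11.9300

h = 0.5, n = 5.
h·[y(m₁) + y(m₂) + y(m₃) + y(m₄) + y(m₅)] = 0.5·(23.86) = 11.9300.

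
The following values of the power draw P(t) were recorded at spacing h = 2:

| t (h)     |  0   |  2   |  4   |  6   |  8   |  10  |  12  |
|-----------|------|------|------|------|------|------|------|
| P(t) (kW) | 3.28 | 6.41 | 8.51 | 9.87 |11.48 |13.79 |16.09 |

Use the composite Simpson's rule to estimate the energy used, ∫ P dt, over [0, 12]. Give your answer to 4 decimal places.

h = 2, n = 6.
(h/3)·[y₀ + 4y₁ + 2y₂ + 4y₃ + 2y₄ + 4y₅ + y₆] = 0.666667·(179.63) = 119.7533.

119.7533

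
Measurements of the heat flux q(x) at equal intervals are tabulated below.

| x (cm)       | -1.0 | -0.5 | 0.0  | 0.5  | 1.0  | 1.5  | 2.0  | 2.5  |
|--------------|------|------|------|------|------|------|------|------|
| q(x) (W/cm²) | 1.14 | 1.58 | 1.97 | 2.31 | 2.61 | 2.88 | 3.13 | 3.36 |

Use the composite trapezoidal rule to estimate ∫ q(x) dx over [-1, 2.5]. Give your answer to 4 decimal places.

h = 0.5, n = 7.
(h/2)·[y₀ + 2y₁ + 2y₂ + 2y₃ + 2y₄ + 2y₅ + 2y₆ + y₇] = 0.25·(33.46) = 8.3650.

8.3650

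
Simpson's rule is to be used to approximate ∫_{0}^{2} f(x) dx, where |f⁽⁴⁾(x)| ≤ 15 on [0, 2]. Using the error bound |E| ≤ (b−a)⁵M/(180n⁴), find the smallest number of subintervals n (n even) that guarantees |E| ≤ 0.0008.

8

Need 480/(180n⁴) ≤ 0.0008.
n⁴ ≥ 480/(180·0.0008) = 3333.33 ⇒ n ≥ 7.5984, so the smallest even n is 8. (n must be even for Simpson's rule.)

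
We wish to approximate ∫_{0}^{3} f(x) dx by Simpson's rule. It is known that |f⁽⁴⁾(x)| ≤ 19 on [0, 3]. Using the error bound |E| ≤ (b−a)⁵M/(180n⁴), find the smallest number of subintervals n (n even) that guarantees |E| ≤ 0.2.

4

Need 4617/(180n⁴) ≤ 0.2.
n⁴ ≥ 4617/(180·0.2) = 128.25 ⇒ n ≥ 3.3652, so the smallest even n is 4. (n must be even for Simpson's rule.)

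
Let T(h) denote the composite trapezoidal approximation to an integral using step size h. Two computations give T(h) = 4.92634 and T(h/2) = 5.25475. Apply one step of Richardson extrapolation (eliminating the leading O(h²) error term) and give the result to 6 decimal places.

5.364220

R = (4·T(h/2) − T(h)) / 3 = (4·5.25475 − 4.92634)/3 = (16.09266)/3 = 5.364220.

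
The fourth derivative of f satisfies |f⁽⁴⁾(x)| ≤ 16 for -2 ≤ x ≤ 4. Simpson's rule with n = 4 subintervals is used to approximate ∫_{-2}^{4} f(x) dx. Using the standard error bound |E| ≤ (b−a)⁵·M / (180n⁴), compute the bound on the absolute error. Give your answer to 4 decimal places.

|E| ≤ (6)⁵·16 / (180·4⁴) = 124416/46080 = 2.7000.

2.7000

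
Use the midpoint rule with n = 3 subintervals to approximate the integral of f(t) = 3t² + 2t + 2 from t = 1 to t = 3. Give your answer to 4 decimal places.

37.7778

h = (3 − 1)/3 = 0.666667.
Midpoints m₁,…,m₃ = 1.333333, 2, 2.666667.
f(m₁)=10, f(m₂)=18, f(m₃)=28.666667.
h·[f(m₁) + f(m₂) + f(m₃)] = 0.666667·(56.666667) = 37.7778.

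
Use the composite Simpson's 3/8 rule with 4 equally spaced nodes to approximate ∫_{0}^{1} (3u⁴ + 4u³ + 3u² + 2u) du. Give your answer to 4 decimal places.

h = (1 − 0)/3 = 0.333333.
Nodes u₀,…,u₃ = 0, 0.333333, 0.666667, 1.
f(u) = 3u⁴ + 4u³ + 3u² + 2u: f₀=0, f₁=1.185185, f₂=4.444444, f₃=12.
(3h/8)·[f₀ + 3f₁ + 3f₂ + f₃] = 0.125·(28.888889) = 3.6111.

3.6111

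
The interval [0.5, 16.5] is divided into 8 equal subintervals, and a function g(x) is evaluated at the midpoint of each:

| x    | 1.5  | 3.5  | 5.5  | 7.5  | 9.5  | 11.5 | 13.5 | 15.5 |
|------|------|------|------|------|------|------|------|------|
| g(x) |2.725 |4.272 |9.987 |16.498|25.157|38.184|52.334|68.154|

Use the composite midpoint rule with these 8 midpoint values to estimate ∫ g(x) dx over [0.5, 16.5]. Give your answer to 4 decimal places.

h = 2, n = 8.
h·[y(m₁) + y(m₂) + y(m₃) + y(m₄) + y(m₅) + y(m₆) + y(m₇) + y(m₈)] = 2·(217.311) = 434.6220.

434.6220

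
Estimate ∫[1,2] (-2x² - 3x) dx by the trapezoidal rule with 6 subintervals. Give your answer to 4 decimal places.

h = (2 − 1)/6 = 0.166667.
Nodes x₀,…,x₆ = 1, 1.166667, 1.333333, 1.5, 1.666667, 1.833333, 2.
f(x) = -2x² - 3x: f₀=-5, f₁=-6.222222, f₂=-7.555556, f₃=-9, f₄=-10.555556, f₅=-12.222222, f₆=-14.
(h/2)·[f₀ + 2f₁ + 2f₂ + 2f₃ + 2f₄ + 2f₅ + f₆] = 0.083333·(-110.111111) = -9.1759.

-9.1759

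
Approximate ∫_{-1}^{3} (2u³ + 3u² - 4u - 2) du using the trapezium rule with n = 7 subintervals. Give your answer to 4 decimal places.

45.9592

h = (3 − (-1))/7 = 0.571429.
Nodes u₀,…,u₇ = -1, -0.428571, 0.142857, 0.714286, 1.285714, 1.857143, 2.428571, 3.
f(u) = 2u³ + 3u² - 4u - 2: f₀=3, f₁=0.107872, f₂=-2.504373, f₃=-2.597668, f₄=2.067055, f₅=13.728863, f₆=34.626822, f₇=67.
(h/2)·[f₀ + 2f₁ + 2f₂ + 2f₃ + 2f₄ + 2f₅ + 2f₆ + f₇] = 0.285714·(160.857143) = 45.9592.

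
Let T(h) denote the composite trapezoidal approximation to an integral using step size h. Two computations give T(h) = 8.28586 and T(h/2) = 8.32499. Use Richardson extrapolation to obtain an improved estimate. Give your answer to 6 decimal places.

R = (4·T(h/2) − T(h)) / 3 = (4·8.32499 − 8.28586)/3 = (25.01410)/3 = 8.338033.

8.338033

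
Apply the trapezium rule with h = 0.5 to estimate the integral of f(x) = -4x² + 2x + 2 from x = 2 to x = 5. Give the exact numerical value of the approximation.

-129.5

h = (5 − 2)/6 = 0.5.
Nodes x₀,…,x₆ = 2, 2.5, 3, 3.5, 4, 4.5, 5.
f(x) = -4x² + 2x + 2: f₀=-10, f₁=-18, f₂=-28, f₃=-40, f₄=-54, f₅=-70, f₆=-88.
(h/2)·[f₀ + 2f₁ + 2f₂ + 2f₃ + 2f₄ + 2f₅ + f₆] = 0.25·(-518) = -129.5.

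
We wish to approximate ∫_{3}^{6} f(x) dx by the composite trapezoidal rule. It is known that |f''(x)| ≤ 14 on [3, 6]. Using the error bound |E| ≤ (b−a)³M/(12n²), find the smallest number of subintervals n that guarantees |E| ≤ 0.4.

9

Need 378/(12n²) ≤ 0.4.
n² ≥ 378/(12·0.4) = 78.75 ⇒ n ≥ 8.8741, so the smallest n is 9.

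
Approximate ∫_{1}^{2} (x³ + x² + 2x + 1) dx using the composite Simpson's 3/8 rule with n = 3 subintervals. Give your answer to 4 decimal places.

10.0833

h = (2 − 1)/3 = 0.333333.
Nodes x₀,…,x₃ = 1, 1.333333, 1.666667, 2.
f(x) = x³ + x² + 2x + 1: f₀=5, f₁=7.814815, f₂=11.740741, f₃=17.
(3h/8)·[f₀ + 3f₁ + 3f₂ + f₃] = 0.125·(80.666667) = 10.0833.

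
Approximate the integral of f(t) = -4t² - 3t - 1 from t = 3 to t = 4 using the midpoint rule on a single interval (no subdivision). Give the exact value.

-60.5

M = (b−a)·f(3.5) = 1·(-60.5) = -60.5.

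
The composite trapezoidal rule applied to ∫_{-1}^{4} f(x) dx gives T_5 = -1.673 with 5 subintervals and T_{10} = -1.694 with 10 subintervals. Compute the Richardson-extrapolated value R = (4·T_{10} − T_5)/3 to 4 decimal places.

-1.7010

R = (4·T_{10} − T_5) / 3 = (4·(-1.694) − (-1.673))/3 = (-5.103)/3 = -1.7010.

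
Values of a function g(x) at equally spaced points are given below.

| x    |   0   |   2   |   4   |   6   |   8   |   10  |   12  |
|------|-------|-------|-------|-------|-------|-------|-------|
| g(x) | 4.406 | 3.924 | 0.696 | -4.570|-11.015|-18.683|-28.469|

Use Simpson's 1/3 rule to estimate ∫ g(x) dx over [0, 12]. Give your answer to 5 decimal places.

h = 2, n = 6.
(h/3)·[y₀ + 4y₁ + 2y₂ + 4y₃ + 2y₄ + 4y₅ + y₆] = 0.666667·(-122.017) = -81.34467.

-81.34467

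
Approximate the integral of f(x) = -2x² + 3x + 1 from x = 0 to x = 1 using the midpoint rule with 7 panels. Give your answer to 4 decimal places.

h = (1 − 0)/7 = 0.142857.
Midpoints m₁,…,m₇ = 0.071429, 0.214286, 0.357143, 0.5, 0.642857, 0.785714, 0.928571.
f(m₁)=1.204082, f(m₂)=1.551020, f(m₃)=1.816327, f(m₄)=2, f(m₅)=2.102041, f(m₆)=2.122449, f(m₇)=2.061224.
h·[f(m₁) + f(m₂) + f(m₃) + f(m₄) + f(m₅) + f(m₆) + f(m₇)] = 0.142857·(12.857143) = 1.8367.

1.8367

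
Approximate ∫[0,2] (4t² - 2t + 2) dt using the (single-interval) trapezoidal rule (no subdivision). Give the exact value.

16

T = (b−a)/2 · [f(0) + f(2)] = 1·[2 + 14] = 16.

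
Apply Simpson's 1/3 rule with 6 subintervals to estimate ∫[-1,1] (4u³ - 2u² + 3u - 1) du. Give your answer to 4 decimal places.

h = (1 − (-1))/6 = 0.333333.
Nodes u₀,…,u₆ = -1, -0.666667, -0.333333, 0, 0.333333, 0.666667, 1.
f(u) = 4u³ - 2u² + 3u - 1: f₀=-10, f₁=-5.074074, f₂=-2.370370, f₃=-1, f₄=-0.074074, f₅=1.296296, f₆=4.
(h/3)·[f₀ + 4f₁ + 2f₂ + 4f₃ + 2f₄ + 4f₅ + f₆] = 0.111111·(-30) = -3.3333.

-3.3333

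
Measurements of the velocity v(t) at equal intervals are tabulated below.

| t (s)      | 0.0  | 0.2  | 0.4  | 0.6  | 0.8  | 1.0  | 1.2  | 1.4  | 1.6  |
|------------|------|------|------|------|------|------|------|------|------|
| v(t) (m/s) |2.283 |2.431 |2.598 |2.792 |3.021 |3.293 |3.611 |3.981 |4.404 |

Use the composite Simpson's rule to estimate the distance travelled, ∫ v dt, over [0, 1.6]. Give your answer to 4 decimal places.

5.0090

h = 0.2, n = 8.
(h/3)·[y₀ + 4y₁ + 2y₂ + 4y₃ + 2y₄ + 4y₅ + 2y₆ + 4y₇ + y₈] = 0.066667·(75.135) = 5.0090.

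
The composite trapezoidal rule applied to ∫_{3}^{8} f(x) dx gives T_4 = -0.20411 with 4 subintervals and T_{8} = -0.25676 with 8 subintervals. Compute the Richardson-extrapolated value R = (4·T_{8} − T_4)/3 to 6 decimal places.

R = (4·T_{8} − T_4) / 3 = (4·(-0.25676) − (-0.20411))/3 = (-0.82293)/3 = -0.274310.

-0.274310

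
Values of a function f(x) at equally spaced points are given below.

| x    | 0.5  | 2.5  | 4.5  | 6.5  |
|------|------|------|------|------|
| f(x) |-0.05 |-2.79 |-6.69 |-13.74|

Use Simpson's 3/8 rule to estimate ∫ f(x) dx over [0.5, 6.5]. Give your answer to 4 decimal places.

-31.6725

h = 2, n = 3.
(3h/8)·[y₀ + 3y₁ + 3y₂ + y₃] = 0.75·(-42.23) = -31.6725.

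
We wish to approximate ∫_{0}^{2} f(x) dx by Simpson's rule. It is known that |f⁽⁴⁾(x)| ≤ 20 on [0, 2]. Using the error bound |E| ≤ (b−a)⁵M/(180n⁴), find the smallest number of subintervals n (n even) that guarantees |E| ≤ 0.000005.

30

Need 640/(180n⁴) ≤ 0.000005.
n⁴ ≥ 640/(180·0.000005) = 711111 ⇒ n ≥ 29.0392, so the smallest even n is 30. (n must be even for Simpson's rule.)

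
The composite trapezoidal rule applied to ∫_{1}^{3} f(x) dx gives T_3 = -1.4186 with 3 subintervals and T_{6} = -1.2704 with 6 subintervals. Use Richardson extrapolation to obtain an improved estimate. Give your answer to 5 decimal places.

-1.22100

R = (4·T_{6} − T_3) / 3 = (4·(-1.2704) − (-1.4186))/3 = (-3.6630)/3 = -1.22100.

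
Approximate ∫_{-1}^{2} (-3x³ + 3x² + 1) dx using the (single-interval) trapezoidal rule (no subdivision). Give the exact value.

-6

T = (b−a)/2 · [f(-1) + f(2)] = 1.5·[7 + (-11)] = -6.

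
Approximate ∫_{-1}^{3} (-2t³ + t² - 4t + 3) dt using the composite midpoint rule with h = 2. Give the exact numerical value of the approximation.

h = (3 − (-1))/2 = 2.
Midpoints m₁,…,m₂ = 0, 2.
f(m₁)=3, f(m₂)=-17.
h·[f(m₁) + f(m₂)] = 2·(-14) = -28.

-28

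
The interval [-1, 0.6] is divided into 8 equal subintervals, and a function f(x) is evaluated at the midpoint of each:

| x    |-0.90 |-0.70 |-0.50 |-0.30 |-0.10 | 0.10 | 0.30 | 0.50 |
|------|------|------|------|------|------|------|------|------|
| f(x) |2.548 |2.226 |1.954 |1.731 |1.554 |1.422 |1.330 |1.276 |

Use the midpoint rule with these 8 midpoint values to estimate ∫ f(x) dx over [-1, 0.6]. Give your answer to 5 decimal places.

2.80820

h = 0.2, n = 8.
h·[y(m₁) + y(m₂) + y(m₃) + y(m₄) + y(m₅) + y(m₆) + y(m₇) + y(m₈)] = 0.2·(14.041) = 2.80820.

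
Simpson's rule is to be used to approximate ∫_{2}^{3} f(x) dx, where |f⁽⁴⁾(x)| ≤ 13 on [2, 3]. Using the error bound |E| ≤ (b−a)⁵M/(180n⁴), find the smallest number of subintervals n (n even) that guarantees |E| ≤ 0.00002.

8

Need 13/(180n⁴) ≤ 0.00002.
n⁴ ≥ 13/(180·0.00002) = 3611.11 ⇒ n ≥ 7.7519, so the smallest even n is 8. (n must be even for Simpson's rule.)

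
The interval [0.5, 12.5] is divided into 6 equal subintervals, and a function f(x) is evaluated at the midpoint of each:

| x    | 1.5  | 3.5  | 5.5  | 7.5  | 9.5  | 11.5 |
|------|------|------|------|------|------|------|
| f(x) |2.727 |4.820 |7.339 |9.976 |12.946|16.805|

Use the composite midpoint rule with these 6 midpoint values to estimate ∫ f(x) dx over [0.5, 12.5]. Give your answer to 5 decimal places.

109.22600

h = 2, n = 6.
h·[y(m₁) + y(m₂) + y(m₃) + y(m₄) + y(m₅) + y(m₆)] = 2·(54.613) = 109.22600.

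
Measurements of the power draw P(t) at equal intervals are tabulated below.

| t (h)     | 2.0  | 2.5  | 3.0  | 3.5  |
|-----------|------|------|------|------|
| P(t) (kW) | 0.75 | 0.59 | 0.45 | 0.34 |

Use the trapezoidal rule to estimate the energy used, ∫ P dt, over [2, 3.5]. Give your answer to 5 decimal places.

0.79250

h = 0.5, n = 3.
(h/2)·[y₀ + 2y₁ + 2y₂ + y₃] = 0.25·(3.17) = 0.79250.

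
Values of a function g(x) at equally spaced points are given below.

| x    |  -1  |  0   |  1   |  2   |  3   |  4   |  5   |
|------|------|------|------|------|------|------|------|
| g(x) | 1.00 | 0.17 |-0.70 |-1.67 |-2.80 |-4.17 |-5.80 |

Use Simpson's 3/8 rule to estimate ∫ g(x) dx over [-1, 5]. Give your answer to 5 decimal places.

h = 1, n = 6.
(3h/8)·[y₀ + 3y₁ + 3y₂ + 2y₃ + 3y₄ + 3y₅ + y₆] = 0.375·(-30.64) = -11.49000.

-11.49000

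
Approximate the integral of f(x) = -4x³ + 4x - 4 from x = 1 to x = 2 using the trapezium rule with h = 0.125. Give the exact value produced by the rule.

-13.046875

h = (2 − 1)/8 = 0.125.
Nodes x₀,…,x₈ = 1, 1.125, 1.25, 1.375, 1.5, 1.625, 1.75, 1.875, 2.
f(x) = -4x³ + 4x - 4: f₀=-4, f₁=-5.1953125, f₂=-6.8125, f₃=-8.8984375, f₄=-11.5, f₅=-14.6640625, f₆=-18.4375, f₇=-22.8671875, f₈=-28.
(h/2)·[f₀ + 2f₁ + 2f₂ + 2f₃ + 2f₄ + 2f₅ + 2f₆ + 2f₇ + f₈] = 0.0625·(-208.75) = -13.046875.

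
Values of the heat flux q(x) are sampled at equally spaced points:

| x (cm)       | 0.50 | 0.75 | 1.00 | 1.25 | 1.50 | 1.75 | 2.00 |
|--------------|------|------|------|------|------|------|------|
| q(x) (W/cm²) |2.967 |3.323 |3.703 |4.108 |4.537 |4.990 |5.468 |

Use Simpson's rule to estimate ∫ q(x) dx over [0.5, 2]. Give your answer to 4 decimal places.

h = 0.25, n = 6.
(h/3)·[y₀ + 4y₁ + 2y₂ + 4y₃ + 2y₄ + 4y₅ + y₆] = 0.083333·(74.599) = 6.2166.

6.2166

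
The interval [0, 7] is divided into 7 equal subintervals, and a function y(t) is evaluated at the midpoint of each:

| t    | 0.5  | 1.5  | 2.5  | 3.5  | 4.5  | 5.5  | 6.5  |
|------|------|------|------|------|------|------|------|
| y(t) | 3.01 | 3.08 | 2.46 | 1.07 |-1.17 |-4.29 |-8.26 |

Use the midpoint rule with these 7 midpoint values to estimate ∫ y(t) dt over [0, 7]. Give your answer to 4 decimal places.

-4.1000

h = 1, n = 7.
h·[y(m₁) + y(m₂) + y(m₃) + y(m₄) + y(m₅) + y(m₆) + y(m₇)] = 1·(-4.10) = -4.1000.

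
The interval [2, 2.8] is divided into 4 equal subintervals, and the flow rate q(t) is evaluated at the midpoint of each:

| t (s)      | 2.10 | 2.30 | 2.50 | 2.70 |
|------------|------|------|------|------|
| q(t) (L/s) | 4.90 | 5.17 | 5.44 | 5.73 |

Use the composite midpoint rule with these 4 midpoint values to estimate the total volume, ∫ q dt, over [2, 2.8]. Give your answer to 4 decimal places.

4.2480

h = 0.2, n = 4.
h·[y(m₁) + y(m₂) + y(m₃) + y(m₄)] = 0.2·(21.24) = 4.2480.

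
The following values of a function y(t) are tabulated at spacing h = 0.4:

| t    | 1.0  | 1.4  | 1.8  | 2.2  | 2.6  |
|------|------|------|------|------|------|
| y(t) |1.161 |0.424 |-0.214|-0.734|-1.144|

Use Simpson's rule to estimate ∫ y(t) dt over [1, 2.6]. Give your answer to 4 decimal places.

-0.2201

h = 0.4, n = 4.
(h/3)·[y₀ + 4y₁ + 2y₂ + 4y₃ + y₄] = 0.133333·(-1.651) = -0.2201.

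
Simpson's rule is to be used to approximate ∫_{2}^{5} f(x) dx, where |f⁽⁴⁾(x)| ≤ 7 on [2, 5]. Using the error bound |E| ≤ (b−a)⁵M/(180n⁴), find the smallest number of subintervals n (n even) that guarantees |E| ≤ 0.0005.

Need 1701/(180n⁴) ≤ 0.0005.
n⁴ ≥ 1701/(180·0.0005) = 18900 ⇒ n ≥ 11.7251, so the smallest even n is 12. (n must be even for Simpson's rule.)

12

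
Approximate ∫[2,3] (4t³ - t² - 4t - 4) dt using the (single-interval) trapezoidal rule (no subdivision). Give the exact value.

49.5

T = (b−a)/2 · [f(2) + f(3)] = 0.5·[16 + 83] = 49.5.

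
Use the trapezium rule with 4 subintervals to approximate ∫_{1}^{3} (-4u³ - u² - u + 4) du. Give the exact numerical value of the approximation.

-86.75

h = (3 − 1)/4 = 0.5.
Nodes u₀,…,u₄ = 1, 1.5, 2, 2.5, 3.
f(u) = -4u³ - u² - u + 4: f₀=-2, f₁=-13.25, f₂=-34, f₃=-67.25, f₄=-116.
(h/2)·[f₀ + 2f₁ + 2f₂ + 2f₃ + f₄] = 0.25·(-347) = -86.75.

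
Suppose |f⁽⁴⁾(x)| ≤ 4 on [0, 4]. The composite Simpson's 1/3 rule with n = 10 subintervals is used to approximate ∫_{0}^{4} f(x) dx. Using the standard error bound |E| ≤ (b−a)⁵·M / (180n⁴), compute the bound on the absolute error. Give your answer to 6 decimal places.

0.002276

|E| ≤ (4)⁵·4 / (180·10⁴) = 4096/1800000 = 0.002276.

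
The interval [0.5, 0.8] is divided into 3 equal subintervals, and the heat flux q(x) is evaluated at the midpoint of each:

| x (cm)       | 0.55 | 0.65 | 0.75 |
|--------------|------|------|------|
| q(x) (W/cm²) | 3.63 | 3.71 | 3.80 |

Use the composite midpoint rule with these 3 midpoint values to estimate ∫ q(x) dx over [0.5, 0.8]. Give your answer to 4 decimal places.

h = 0.1, n = 3.
h·[y(m₁) + y(m₂) + y(m₃)] = 0.1·(11.14) = 1.1140.

1.1140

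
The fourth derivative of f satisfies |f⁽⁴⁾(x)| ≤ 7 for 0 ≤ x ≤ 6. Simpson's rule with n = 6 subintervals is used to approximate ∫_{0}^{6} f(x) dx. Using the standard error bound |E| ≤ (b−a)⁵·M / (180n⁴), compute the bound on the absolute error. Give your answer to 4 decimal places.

0.2333

|E| ≤ (6)⁵·7 / (180·6⁴) = 54432/233280 = 0.2333.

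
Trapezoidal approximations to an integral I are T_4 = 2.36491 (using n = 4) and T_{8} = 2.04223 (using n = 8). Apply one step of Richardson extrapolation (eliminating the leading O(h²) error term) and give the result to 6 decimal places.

R = (4·T_{8} − T_4) / 3 = (4·2.04223 − 2.36491)/3 = (5.80401)/3 = 1.934670.

1.934670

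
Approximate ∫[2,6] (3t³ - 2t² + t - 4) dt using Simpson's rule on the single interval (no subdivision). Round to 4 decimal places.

S = (b−a)/6 · [f(2) + 4f(4) + f(6)] = 0.666667·[14 + 4·160 + 578] = 821.3333.

821.3333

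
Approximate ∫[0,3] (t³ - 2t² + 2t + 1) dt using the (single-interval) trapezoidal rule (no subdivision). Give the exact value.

T = (b−a)/2 · [f(0) + f(3)] = 1.5·[1 + 16] = 25.5.

25.5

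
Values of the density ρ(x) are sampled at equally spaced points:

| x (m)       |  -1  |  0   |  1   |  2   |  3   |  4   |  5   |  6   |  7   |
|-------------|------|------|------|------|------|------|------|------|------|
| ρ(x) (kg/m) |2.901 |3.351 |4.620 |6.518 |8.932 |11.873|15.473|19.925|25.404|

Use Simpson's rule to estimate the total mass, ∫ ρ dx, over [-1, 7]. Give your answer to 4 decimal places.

h = 1, n = 8.
(h/3)·[y₀ + 4y₁ + 2y₂ + 4y₃ + 2y₄ + 4y₅ + 2y₆ + 4y₇ + y₈] = 0.333333·(253.023) = 84.3410.

84.3410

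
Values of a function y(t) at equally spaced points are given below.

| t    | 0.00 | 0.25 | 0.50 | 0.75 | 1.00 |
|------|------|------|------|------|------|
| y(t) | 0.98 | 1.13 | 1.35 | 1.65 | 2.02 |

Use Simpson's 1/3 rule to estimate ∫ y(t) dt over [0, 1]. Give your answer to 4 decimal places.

h = 0.25, n = 4.
(h/3)·[y₀ + 4y₁ + 2y₂ + 4y₃ + y₄] = 0.083333·(16.82) = 1.4017.

1.4017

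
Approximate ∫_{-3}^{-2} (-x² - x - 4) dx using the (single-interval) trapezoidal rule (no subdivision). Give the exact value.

-8

T = (b−a)/2 · [f(-3) + f(-2)] = 0.5·[(-10) + (-6)] = -8.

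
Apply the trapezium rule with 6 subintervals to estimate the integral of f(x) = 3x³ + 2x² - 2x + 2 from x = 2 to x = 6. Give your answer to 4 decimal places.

1085.9259

h = (6 − 2)/6 = 0.666667.
Nodes x₀,…,x₆ = 2, 2.666667, 3.333333, 4, 4.666667, 5.333333, 6.
f(x) = 3x³ + 2x² - 2x + 2: f₀=30, f₁=67.777778, f₂=128.666667, f₃=218, f₄=341.111111, f₅=503.333333, f₆=710.
(h/2)·[f₀ + 2f₁ + 2f₂ + 2f₃ + 2f₄ + 2f₅ + f₆] = 0.333333·(3257.777778) = 1085.9259.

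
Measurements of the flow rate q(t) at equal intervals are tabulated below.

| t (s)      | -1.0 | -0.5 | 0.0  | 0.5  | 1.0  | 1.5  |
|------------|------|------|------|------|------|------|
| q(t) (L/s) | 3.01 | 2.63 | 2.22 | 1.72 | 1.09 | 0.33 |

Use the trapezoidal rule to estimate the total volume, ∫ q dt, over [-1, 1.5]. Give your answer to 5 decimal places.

4.66500

h = 0.5, n = 5.
(h/2)·[y₀ + 2y₁ + 2y₂ + 2y₃ + 2y₄ + y₅] = 0.25·(18.66) = 4.66500.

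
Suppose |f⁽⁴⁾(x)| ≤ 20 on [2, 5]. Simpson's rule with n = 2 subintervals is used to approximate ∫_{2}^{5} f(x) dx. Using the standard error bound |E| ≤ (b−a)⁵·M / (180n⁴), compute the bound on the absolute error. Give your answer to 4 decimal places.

|E| ≤ (3)⁵·20 / (180·2⁴) = 4860/2880 = 1.6875.

1.6875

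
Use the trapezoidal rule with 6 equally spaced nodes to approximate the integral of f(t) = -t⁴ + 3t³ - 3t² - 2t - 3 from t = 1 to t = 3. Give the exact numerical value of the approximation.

-28.98496

h = (3 − 1)/5 = 0.4.
Nodes t₀,…,t₅ = 1, 1.4, 1.8, 2.2, 2.6, 3.
f(t) = -t⁴ + 3t³ - 3t² - 2t - 3: f₀=-6, f₁=-7.2896, f₂=-9.3216, f₃=-13.4016, f₄=-21.4496, f₅=-36.
(h/2)·[f₀ + 2f₁ + 2f₂ + 2f₃ + 2f₄ + f₅] = 0.2·(-144.9248) = -28.98496.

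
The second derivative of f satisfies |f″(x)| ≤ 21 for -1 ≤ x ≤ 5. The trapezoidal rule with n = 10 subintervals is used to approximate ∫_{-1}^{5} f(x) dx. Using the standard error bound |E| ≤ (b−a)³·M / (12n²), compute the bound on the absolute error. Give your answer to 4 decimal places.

|E| ≤ (6)³·21 / (12·10²) = 4536/1200 = 3.7800.

3.7800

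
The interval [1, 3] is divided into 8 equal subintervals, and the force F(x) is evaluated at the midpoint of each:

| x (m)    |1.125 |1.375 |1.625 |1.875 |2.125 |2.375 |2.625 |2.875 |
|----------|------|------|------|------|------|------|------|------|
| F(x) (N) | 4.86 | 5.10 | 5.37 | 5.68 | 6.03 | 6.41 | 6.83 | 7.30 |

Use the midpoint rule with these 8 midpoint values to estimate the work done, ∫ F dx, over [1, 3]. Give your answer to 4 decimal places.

11.8950

h = 0.25, n = 8.
h·[y(m₁) + y(m₂) + y(m₃) + y(m₄) + y(m₅) + y(m₆) + y(m₇) + y(m₈)] = 0.25·(47.58) = 11.8950.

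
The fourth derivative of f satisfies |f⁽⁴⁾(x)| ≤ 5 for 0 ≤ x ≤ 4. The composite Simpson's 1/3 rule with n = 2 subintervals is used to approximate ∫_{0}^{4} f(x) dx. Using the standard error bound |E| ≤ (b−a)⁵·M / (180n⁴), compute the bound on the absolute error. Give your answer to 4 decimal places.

1.7778

|E| ≤ (4)⁵·5 / (180·2⁴) = 5120/2880 = 1.7778.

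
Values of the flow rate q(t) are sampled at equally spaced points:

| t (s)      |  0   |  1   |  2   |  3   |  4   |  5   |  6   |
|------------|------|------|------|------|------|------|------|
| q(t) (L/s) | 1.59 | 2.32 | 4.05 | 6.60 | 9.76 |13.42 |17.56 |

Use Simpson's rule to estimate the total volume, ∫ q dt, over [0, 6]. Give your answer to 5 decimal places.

45.37667

h = 1, n = 6.
(h/3)·[y₀ + 4y₁ + 2y₂ + 4y₃ + 2y₄ + 4y₅ + y₆] = 0.333333·(136.13) = 45.37667.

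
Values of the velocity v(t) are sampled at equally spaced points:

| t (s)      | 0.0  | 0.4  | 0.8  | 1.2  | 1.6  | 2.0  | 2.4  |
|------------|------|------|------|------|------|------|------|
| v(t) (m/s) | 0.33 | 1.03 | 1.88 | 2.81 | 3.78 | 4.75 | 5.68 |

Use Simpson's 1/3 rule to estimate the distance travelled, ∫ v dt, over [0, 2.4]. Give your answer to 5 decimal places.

6.89200

h = 0.4, n = 6.
(h/3)·[y₀ + 4y₁ + 2y₂ + 4y₃ + 2y₄ + 4y₅ + y₆] = 0.133333·(51.69) = 6.89200.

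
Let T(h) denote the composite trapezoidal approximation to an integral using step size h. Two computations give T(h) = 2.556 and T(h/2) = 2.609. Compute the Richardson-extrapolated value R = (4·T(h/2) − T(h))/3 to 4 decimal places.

2.6267

R = (4·T(h/2) − T(h)) / 3 = (4·2.609 − 2.556)/3 = (7.880)/3 = 2.6267.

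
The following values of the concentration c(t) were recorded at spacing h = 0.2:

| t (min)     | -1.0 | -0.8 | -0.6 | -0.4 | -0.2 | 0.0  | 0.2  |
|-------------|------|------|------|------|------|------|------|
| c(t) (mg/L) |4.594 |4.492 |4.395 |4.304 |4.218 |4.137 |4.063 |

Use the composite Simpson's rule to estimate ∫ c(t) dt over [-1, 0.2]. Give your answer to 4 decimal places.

h = 0.2, n = 6.
(h/3)·[y₀ + 4y₁ + 2y₂ + 4y₃ + 2y₄ + 4y₅ + y₆] = 0.066667·(77.615) = 5.1743.

5.1743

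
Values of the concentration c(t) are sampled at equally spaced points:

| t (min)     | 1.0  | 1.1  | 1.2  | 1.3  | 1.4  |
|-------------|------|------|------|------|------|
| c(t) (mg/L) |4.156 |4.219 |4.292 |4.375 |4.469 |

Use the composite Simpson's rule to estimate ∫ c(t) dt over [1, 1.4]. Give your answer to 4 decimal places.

1.7195

h = 0.1, n = 4.
(h/3)·[y₀ + 4y₁ + 2y₂ + 4y₃ + y₄] = 0.033333·(51.585) = 1.7195.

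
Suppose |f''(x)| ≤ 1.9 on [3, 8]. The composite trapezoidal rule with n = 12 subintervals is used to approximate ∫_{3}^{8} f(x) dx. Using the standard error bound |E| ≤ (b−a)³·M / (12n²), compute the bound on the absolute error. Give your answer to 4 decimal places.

|E| ≤ (5)³·1.9 / (12·12²) = 237.5/1728 = 0.1374.

0.1374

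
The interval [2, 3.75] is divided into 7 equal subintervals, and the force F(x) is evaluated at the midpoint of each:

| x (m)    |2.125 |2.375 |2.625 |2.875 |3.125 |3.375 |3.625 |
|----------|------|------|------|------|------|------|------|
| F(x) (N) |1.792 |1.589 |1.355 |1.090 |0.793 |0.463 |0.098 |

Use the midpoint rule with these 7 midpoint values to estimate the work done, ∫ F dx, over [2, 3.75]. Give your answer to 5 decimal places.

1.79500

h = 0.25, n = 7.
h·[y(m₁) + y(m₂) + y(m₃) + y(m₄) + y(m₅) + y(m₆) + y(m₇)] = 0.25·(7.180) = 1.79500.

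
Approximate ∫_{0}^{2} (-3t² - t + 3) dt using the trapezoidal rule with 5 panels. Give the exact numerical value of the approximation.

h = (2 − 0)/5 = 0.4.
Nodes t₀,…,t₅ = 0, 0.4, 0.8, 1.2, 1.6, 2.
f(t) = -3t² - t + 3: f₀=3, f₁=2.12, f₂=0.28, f₃=-2.52, f₄=-6.28, f₅=-11.
(h/2)·[f₀ + 2f₁ + 2f₂ + 2f₃ + 2f₄ + f₅] = 0.2·(-20.8) = -4.16.

-4.16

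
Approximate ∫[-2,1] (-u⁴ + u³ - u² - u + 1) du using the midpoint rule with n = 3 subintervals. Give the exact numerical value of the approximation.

h = (1 − (-2))/3 = 1.
Midpoints m₁,…,m₃ = -1.5, -0.5, 0.5.
f(m₁)=-8.1875, f(m₂)=1.0625, f(m₃)=0.3125.
h·[f(m₁) + f(m₂) + f(m₃)] = 1·(-6.8125) = -6.8125.

-6.8125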